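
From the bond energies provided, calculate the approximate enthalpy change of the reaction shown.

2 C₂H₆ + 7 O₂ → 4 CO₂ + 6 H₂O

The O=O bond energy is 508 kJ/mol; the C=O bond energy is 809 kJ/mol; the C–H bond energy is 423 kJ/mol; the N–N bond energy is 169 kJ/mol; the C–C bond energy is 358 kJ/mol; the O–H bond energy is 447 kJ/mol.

Bonds broken (reactants):
  C–C: 2 × 358 = 716
  C–H: 12 × 423 = 5076
  O=O: 7 × 508 = 3556
  Σ(broken) = 9348 kJ
Bonds formed (products):
  C=O: 8 × 809 = 6472
  O–H: 12 × 447 = 5364
  Σ(formed) = 11836 kJ
ΔH = Σ(broken) − Σ(formed) = 9348 − 11836 = −2488 kJ

ΔH ≈ −2488 kJ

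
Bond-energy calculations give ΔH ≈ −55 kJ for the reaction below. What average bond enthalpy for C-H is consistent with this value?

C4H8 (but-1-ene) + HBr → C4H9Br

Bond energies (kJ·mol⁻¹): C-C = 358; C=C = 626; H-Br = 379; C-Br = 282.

D(C-H) ≈ 420 kJ/mol

Let D be the C-H bond energy.
Σ(broken) = 2×358 + 8×D + 1×626 + 1×379 = 1721 + 8D
Σ(formed) = 1×282 + 3×358 + 9×D = 1356 + 9D
ΔH = Σ(broken) − Σ(formed) = (1721 + 8D) − (1356 + 9D) = +365 − D
Setting this equal to −55 kJ gives D = 420 kJ/mol.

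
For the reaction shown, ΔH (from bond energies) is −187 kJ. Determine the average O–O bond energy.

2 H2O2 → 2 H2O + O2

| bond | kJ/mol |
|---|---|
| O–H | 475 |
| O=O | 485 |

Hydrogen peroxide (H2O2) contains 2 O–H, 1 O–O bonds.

D(O–O) ≈ 149 kJ/mol

Let D be the O–O bond energy.
Σ(broken) = 4×475 + 2×D = 1900 + 2D
Σ(formed) = 4×475 + 1×485 = 2385
ΔH = Σ(broken) − Σ(formed) = (1900 + 2D) − (2385) = −485 + 2D
Setting this equal to −187 kJ gives 2D = 298, so D = 149 kJ/mol.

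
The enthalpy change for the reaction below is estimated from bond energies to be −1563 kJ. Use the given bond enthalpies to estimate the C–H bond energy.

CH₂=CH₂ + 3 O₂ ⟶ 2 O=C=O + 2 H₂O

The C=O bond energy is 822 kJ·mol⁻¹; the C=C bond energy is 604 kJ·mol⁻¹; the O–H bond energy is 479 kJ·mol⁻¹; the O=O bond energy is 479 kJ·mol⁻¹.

Let D be the C–H bond energy.
Σ(broken) = 4×D + 1×604 + 3×479 = 2041 + 4D
Σ(formed) = 4×822 + 4×479 = 5204
ΔH = Σ(broken) − Σ(formed) = (2041 + 4D) − (5204) = −3163 + 4D
Setting this equal to −1563 kJ gives 4D = 1600, so D = 400 kJ/mol.

D(C–H) ≈ 400 kJ/mol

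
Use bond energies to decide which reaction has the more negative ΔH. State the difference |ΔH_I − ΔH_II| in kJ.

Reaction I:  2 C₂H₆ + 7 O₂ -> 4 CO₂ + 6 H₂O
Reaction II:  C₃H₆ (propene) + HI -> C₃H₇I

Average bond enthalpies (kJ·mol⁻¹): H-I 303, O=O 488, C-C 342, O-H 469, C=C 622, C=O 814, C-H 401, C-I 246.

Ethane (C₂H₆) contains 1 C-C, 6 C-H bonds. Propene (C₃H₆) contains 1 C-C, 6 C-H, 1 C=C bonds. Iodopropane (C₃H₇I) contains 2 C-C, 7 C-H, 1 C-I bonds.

Reaction I, by 3164 kJ

Reaction I:
  Bonds broken (reactants):
    C-C: 2 × 342 = 684
    C-H: 12 × 401 = 4812
    O=O: 7 × 488 = 3416
    Σ(broken) = 8912 kJ
  Bonds formed (products):
    C=O: 8 × 814 = 6512
    O-H: 12 × 469 = 5628
    Σ(formed) = 12140 kJ
  ΔH_I = 8912 − 12140 = −3228 kJ
Reaction II:
  Bonds broken (reactants):
    C-C: 1 × 342 = 342
    C-H: 6 × 401 = 2406
    C=C: 1 × 622 = 622
    H-I: 1 × 303 = 303
    Σ(broken) = 3673 kJ
  Bonds formed (products):
    C-C: 2 × 342 = 684
    C-H: 7 × 401 = 2807
    C-I: 1 × 246 = 246
    Σ(formed) = 3737 kJ
  ΔH_II = 3673 − 3737 = −64 kJ
ΔH_I − ΔH_II = −3164 kJ, so reaction I has the more negative ΔH; |ΔH_I − ΔH_II| = 3164 kJ.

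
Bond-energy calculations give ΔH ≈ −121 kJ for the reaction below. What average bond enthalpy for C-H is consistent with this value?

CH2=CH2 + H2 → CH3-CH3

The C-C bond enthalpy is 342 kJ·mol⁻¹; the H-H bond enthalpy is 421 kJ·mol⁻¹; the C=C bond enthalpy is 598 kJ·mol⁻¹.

D(C-H) ≈ 399 kJ/mol

Let D be the C-H bond energy.
Σ(broken) = 4×D + 1×598 + 1×421 = 1019 + 4D
Σ(formed) = 1×342 + 6×D = 342 + 6D
ΔH = Σ(broken) − Σ(formed) = (1019 + 4D) − (342 + 6D) = +677 − 2D
Setting this equal to −121 kJ gives 2D = 798, so D = 399 kJ/mol.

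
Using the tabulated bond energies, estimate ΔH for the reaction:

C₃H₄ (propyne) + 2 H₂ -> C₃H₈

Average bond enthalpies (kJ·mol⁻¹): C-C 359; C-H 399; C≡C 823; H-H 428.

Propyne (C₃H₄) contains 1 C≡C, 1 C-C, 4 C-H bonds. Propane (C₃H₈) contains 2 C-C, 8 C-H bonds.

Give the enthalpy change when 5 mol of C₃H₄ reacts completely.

Bonds broken (reactants):
  C≡C: 1 × 823 = 823
  C-C: 1 × 359 = 359
  C-H: 4 × 399 = 1596
  H-H: 2 × 428 = 856
  Σ(broken) = 3634 kJ
Bonds formed (products):
  C-C: 2 × 359 = 718
  C-H: 8 × 399 = 3192
  Σ(formed) = 3910 kJ
ΔH = Σ(broken) − Σ(formed) = 3634 − 3910 = −276 kJ
For 5× the reaction as written: 5 × (−276) = −1380 kJ

ΔH = −1380 kJ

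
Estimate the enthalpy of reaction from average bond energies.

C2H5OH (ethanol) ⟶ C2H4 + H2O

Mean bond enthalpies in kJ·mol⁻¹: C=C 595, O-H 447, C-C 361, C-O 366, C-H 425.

Bonds broken (reactants):
  C-C: 1 × 361 = 361
  C-H: 5 × 425 = 2125
  C-O: 1 × 366 = 366
  O-H: 1 × 447 = 447
  Σ(broken) = 3299 kJ
Bonds formed (products):
  C-H: 4 × 425 = 1700
  C=C: 1 × 595 = 595
  O-H: 2 × 447 = 894
  Σ(formed) = 3189 kJ
ΔH = Σ(broken) − Σ(formed) = 3299 − 3189 = +110 kJ

ΔH ≈ +110 kJ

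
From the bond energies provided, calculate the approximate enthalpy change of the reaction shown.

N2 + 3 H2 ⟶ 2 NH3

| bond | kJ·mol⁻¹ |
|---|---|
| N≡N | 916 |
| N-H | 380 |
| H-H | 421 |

ΔH ≈ −101 kJ

Bonds broken (reactants):
  H-H: 3 × 421 = 1263
  N≡N: 1 × 916 = 916
  Σ(broken) = 2179 kJ
Bonds formed (products):
  N-H: 6 × 380 = 2280
  Σ(formed) = 2280 kJ
ΔH = Σ(broken) − Σ(formed) = 2179 − 2280 = −101 kJ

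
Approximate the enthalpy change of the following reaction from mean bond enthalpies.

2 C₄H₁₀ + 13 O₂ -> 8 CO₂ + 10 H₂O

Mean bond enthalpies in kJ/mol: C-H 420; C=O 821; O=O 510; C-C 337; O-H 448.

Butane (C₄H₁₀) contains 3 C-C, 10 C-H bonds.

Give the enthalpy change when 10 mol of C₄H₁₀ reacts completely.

ΔH = −25220 kJ

Bonds broken (reactants):
  C-C: 6 × 337 = 2022
  C-H: 20 × 420 = 8400
  O=O: 13 × 510 = 6630
  Σ(broken) = 17052 kJ
Bonds formed (products):
  C=O: 16 × 821 = 13136
  O-H: 20 × 448 = 8960
  Σ(formed) = 22096 kJ
ΔH = Σ(broken) − Σ(formed) = 17052 − 22096 = −5044 kJ
For 5× the reaction as written: 5 × (−5044) = −25220 kJ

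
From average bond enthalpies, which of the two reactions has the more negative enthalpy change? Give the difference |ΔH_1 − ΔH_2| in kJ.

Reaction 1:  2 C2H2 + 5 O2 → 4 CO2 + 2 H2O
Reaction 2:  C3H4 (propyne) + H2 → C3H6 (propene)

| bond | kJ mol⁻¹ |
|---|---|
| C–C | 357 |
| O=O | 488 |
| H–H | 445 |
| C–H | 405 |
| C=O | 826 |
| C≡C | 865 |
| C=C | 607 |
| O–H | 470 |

Reaction 1:
  Bonds broken (reactants):
    C≡C: 2 × 865 = 1730
    C–H: 4 × 405 = 1620
    O=O: 5 × 488 = 2440
    Σ(broken) = 5790 kJ
  Bonds formed (products):
    C=O: 8 × 826 = 6608
    O–H: 4 × 470 = 1880
    Σ(formed) = 8488 kJ
  ΔH_1 = 5790 − 8488 = −2698 kJ
Reaction 2:
  Bonds broken (reactants):
    C≡C: 1 × 865 = 865
    C–C: 1 × 357 = 357
    C–H: 4 × 405 = 1620
    H–H: 1 × 445 = 445
    Σ(broken) = 3287 kJ
  Bonds formed (products):
    C–C: 1 × 357 = 357
    C–H: 6 × 405 = 2430
    C=C: 1 × 607 = 607
    Σ(formed) = 3394 kJ
  ΔH_2 = 3287 − 3394 = −107 kJ
ΔH_1 − ΔH_2 = −2591 kJ, so reaction 1 has the more negative ΔH; |ΔH_1 − ΔH_2| = 2591 kJ.

Reaction 1, by 2591 kJ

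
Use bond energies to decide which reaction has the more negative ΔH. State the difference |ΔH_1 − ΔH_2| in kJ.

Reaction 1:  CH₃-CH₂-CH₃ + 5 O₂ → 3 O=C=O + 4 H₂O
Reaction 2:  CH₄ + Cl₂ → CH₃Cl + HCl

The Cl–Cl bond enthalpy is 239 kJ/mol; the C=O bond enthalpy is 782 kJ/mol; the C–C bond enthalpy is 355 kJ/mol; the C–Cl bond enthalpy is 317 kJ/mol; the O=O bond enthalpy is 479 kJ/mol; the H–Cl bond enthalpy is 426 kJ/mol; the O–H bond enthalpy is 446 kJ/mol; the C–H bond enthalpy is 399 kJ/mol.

Reaction 1, by 1858 kJ

Reaction 1:
  Bonds broken (reactants):
    C–C: 2 × 355 = 710
    C–H: 8 × 399 = 3192
    O=O: 5 × 479 = 2395
    Σ(broken) = 6297 kJ
  Bonds formed (products):
    C=O: 6 × 782 = 4692
    O–H: 8 × 446 = 3568
    Σ(formed) = 8260 kJ
  ΔH_1 = 6297 − 8260 = −1963 kJ
Reaction 2:
  Bonds broken (reactants):
    C–H: 4 × 399 = 1596
    Cl–Cl: 1 × 239 = 239
    Σ(broken) = 1835 kJ
  Bonds formed (products):
    C–Cl: 1 × 317 = 317
    C–H: 3 × 399 = 1197
    H–Cl: 1 × 426 = 426
    Σ(formed) = 1940 kJ
  ΔH_2 = 1835 − 1940 = −105 kJ
ΔH_1 − ΔH_2 = −1858 kJ, so reaction 1 has the more negative ΔH; |ΔH_1 − ΔH_2| = 1858 kJ.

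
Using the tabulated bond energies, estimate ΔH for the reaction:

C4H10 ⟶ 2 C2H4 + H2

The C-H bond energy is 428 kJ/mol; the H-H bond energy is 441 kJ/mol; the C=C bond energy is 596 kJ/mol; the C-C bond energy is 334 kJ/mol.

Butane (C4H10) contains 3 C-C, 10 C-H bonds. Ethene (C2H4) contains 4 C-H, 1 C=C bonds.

ΔH ≈ +225 kJ

Bonds broken (reactants):
  C-C: 3 × 334 = 1002
  C-H: 10 × 428 = 4280
  Σ(broken) = 5282 kJ
Bonds formed (products):
  C-H: 8 × 428 = 3424
  C=C: 2 × 596 = 1192
  H-H: 1 × 441 = 441
  Σ(formed) = 5057 kJ
ΔH = Σ(broken) − Σ(formed) = 5282 − 5057 = +225 kJ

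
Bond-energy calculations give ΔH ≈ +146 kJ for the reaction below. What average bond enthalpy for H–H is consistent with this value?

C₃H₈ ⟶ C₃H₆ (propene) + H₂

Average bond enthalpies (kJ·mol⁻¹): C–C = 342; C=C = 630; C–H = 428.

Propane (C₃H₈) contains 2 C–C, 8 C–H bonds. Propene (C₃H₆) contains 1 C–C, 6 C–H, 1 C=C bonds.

Let D be the H–H bond energy.
Σ(broken) = 2×342 + 8×428 = 4108
Σ(formed) = 1×342 + 6×428 + 1×630 + 1×D = 3540 + D
ΔH = Σ(broken) − Σ(formed) = (4108) − (3540 + D) = +568 − D
Setting this equal to +146 kJ gives D = 422 kJ/mol.

D(H–H) ≈ 422 kJ/mol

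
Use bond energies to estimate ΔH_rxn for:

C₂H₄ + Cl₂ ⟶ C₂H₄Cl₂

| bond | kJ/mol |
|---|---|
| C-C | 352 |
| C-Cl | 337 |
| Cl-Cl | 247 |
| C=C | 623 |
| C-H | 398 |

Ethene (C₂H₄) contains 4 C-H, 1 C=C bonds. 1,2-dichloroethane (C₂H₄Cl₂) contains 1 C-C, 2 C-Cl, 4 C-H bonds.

Bonds broken (reactants):
  C-H: 4 × 398 = 1592
  C=C: 1 × 623 = 623
  Cl-Cl: 1 × 247 = 247
  Σ(broken) = 2462 kJ
Bonds formed (products):
  C-C: 1 × 352 = 352
  C-Cl: 2 × 337 = 674
  C-H: 4 × 398 = 1592
  Σ(formed) = 2618 kJ
ΔH = Σ(broken) − Σ(formed) = 2462 − 2618 = −156 kJ

ΔH ≈ −156 kJ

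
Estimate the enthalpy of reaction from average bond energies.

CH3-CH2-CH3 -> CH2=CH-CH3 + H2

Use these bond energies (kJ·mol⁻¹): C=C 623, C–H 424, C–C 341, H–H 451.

Bonds broken (reactants):
  C–C: 2 × 341 = 682
  C–H: 8 × 424 = 3392
  Σ(broken) = 4074 kJ
Bonds formed (products):
  C–C: 1 × 341 = 341
  C–H: 6 × 424 = 2544
  C=C: 1 × 623 = 623
  H–H: 1 × 451 = 451
  Σ(formed) = 3959 kJ
ΔH = Σ(broken) − Σ(formed) = 4074 − 3959 = +115 kJ

ΔH ≈ +115 kJ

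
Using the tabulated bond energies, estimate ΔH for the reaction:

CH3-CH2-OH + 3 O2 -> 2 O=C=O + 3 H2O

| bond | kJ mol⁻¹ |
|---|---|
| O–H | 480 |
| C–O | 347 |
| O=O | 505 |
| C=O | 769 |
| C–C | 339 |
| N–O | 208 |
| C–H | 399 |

Bonds broken (reactants):
  C–C: 1 × 339 = 339
  C–H: 5 × 399 = 1995
  C–O: 1 × 347 = 347
  O–H: 1 × 480 = 480
  O=O: 3 × 505 = 1515
  Σ(broken) = 4676 kJ
Bonds formed (products):
  C=O: 4 × 769 = 3076
  O–H: 6 × 480 = 2880
  Σ(formed) = 5956 kJ
ΔH = Σ(broken) − Σ(formed) = 4676 − 5956 = −1280 kJ

ΔH ≈ −1280 kJ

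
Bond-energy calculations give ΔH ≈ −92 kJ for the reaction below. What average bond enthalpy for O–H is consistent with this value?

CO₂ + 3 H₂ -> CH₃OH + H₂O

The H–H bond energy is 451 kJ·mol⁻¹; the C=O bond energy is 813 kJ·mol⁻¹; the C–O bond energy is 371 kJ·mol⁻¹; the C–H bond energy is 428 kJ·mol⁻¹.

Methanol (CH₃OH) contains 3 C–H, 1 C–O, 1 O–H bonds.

Let D be the O–H bond energy.
Σ(broken) = 2×813 + 3×451 = 2979
Σ(formed) = 3×428 + 1×371 + 3×D = 1655 + 3D
ΔH = Σ(broken) − Σ(formed) = (2979) − (1655 + 3D) = +1324 − 3D
Setting this equal to −92 kJ gives 3D = 1416, so D = 472 kJ/mol.

D(O–H) ≈ 472 kJ/mol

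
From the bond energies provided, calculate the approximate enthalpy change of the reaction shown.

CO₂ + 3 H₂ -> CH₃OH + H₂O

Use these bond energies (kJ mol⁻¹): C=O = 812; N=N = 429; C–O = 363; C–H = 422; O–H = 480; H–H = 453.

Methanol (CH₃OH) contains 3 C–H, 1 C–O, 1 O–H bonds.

ΔH ≈ −86 kJ

Bonds broken (reactants):
  C=O: 2 × 812 = 1624
  H–H: 3 × 453 = 1359
  Σ(broken) = 2983 kJ
Bonds formed (products):
  C–H: 3 × 422 = 1266
  C–O: 1 × 363 = 363
  O–H: 3 × 480 = 1440
  Σ(formed) = 3069 kJ
ΔH = Σ(broken) − Σ(formed) = 2983 − 3069 = −86 kJ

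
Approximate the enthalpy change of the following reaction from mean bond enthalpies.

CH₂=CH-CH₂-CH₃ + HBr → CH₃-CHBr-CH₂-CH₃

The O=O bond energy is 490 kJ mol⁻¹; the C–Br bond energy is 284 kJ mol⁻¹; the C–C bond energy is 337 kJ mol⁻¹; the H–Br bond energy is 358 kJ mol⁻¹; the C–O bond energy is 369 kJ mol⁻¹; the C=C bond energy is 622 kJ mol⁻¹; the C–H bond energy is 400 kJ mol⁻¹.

Bonds broken (reactants):
  C–C: 2 × 337 = 674
  C–H: 8 × 400 = 3200
  C=C: 1 × 622 = 622
  H–Br: 1 × 358 = 358
  Σ(broken) = 4854 kJ
Bonds formed (products):
  C–Br: 1 × 284 = 284
  C–C: 3 × 337 = 1011
  C–H: 9 × 400 = 3600
  Σ(formed) = 4895 kJ
ΔH = Σ(broken) − Σ(formed) = 4854 − 4895 = −41 kJ

ΔH ≈ −41 kJ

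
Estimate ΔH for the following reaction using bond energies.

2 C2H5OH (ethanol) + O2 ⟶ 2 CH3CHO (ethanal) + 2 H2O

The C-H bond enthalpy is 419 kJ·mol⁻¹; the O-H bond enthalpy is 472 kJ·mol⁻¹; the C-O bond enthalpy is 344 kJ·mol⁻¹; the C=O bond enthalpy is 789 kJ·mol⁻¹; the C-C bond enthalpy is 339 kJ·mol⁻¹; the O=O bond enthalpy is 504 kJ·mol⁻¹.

ΔH ≈ −492 kJ

Bonds broken (reactants):
  C-C: 2 × 339 = 678
  C-H: 10 × 419 = 4190
  C-O: 2 × 344 = 688
  O-H: 2 × 472 = 944
  O=O: 1 × 504 = 504
  Σ(broken) = 7004 kJ
Bonds formed (products):
  C-C: 2 × 339 = 678
  C-H: 8 × 419 = 3352
  C=O: 2 × 789 = 1578
  O-H: 4 × 472 = 1888
  Σ(formed) = 7496 kJ
ΔH = Σ(broken) − Σ(formed) = 7004 − 7496 = −492 kJ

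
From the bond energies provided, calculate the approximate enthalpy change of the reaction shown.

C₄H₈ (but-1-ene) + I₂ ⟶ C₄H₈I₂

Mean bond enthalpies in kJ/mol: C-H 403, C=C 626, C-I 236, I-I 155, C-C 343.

ΔH ≈ −34 kJ

Bonds broken (reactants):
  C-C: 2 × 343 = 686
  C-H: 8 × 403 = 3224
  C=C: 1 × 626 = 626
  I-I: 1 × 155 = 155
  Σ(broken) = 4691 kJ
Bonds formed (products):
  C-C: 3 × 343 = 1029
  C-H: 8 × 403 = 3224
  C-I: 2 × 236 = 472
  Σ(formed) = 4725 kJ
ΔH = Σ(broken) − Σ(formed) = 4691 − 4725 = −34 kJ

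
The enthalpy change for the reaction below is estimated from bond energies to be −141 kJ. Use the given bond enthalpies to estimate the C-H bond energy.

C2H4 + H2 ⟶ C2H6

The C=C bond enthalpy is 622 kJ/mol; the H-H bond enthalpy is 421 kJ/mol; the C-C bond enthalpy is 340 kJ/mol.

Let D be the C-H bond energy.
Σ(broken) = 4×D + 1×622 + 1×421 = 1043 + 4D
Σ(formed) = 1×340 + 6×D = 340 + 6D
ΔH = Σ(broken) − Σ(formed) = (1043 + 4D) − (340 + 6D) = +703 − 2D
Setting this equal to −141 kJ gives 2D = 844, so D = 422 kJ/mol.

D(C-H) ≈ 422 kJ/mol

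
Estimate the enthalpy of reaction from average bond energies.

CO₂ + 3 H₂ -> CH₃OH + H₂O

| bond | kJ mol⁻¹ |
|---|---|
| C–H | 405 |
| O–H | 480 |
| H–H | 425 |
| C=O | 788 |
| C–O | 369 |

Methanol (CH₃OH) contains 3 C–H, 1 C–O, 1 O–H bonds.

ΔH ≈ −173 kJ

Bonds broken (reactants):
  C=O: 2 × 788 = 1576
  H–H: 3 × 425 = 1275
  Σ(broken) = 2851 kJ
Bonds formed (products):
  C–H: 3 × 405 = 1215
  C–O: 1 × 369 = 369
  O–H: 3 × 480 = 1440
  Σ(formed) = 3024 kJ
ΔH = Σ(broken) − Σ(formed) = 2851 − 3024 = −173 kJ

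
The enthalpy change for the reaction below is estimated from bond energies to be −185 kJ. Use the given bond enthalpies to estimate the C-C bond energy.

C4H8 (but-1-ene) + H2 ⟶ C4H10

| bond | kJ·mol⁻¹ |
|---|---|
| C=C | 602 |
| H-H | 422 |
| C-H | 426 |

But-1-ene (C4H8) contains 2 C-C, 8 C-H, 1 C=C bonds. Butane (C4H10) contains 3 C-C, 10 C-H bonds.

Let D be the C-C bond energy.
Σ(broken) = 2×D + 8×426 + 1×602 + 1×422 = 4432 + 2D
Σ(formed) = 3×D + 10×426 = 4260 + 3D
ΔH = Σ(broken) − Σ(formed) = (4432 + 2D) − (4260 + 3D) = +172 − D
Setting this equal to −185 kJ gives D = 357 kJ/mol.

D(C-C) ≈ 357 kJ/mol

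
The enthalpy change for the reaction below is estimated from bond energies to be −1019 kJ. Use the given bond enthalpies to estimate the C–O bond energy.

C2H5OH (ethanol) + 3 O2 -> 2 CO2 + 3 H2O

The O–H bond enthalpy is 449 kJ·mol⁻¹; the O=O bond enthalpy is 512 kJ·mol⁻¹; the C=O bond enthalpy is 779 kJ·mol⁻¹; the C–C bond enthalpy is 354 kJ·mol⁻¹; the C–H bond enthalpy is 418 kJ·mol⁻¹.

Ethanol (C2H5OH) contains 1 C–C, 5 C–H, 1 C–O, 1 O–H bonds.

Let D be the C–O bond energy.
Σ(broken) = 1×354 + 5×418 + 1×D + 1×449 + 3×512 = 4429 + D
Σ(formed) = 4×779 + 6×449 = 5810
ΔH = Σ(broken) − Σ(formed) = (4429 + D) − (5810) = −1381 + D
Setting this equal to −1019 kJ gives D = 362 kJ/mol.

D(C–O) ≈ 362 kJ/mol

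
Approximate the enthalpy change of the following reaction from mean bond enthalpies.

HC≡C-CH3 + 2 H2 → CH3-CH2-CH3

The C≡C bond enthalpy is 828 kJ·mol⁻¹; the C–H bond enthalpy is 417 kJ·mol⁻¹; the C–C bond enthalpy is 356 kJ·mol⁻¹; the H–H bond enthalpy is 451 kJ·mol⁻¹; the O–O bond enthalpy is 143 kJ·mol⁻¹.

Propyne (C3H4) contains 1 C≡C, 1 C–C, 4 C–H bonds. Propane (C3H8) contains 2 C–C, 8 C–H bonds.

ΔH ≈ −294 kJ

Bonds broken (reactants):
  C≡C: 1 × 828 = 828
  C–C: 1 × 356 = 356
  C–H: 4 × 417 = 1668
  H–H: 2 × 451 = 902
  Σ(broken) = 3754 kJ
Bonds formed (products):
  C–C: 2 × 356 = 712
  C–H: 8 × 417 = 3336
  Σ(formed) = 4048 kJ
ΔH = Σ(broken) − Σ(formed) = 3754 − 4048 = −294 kJ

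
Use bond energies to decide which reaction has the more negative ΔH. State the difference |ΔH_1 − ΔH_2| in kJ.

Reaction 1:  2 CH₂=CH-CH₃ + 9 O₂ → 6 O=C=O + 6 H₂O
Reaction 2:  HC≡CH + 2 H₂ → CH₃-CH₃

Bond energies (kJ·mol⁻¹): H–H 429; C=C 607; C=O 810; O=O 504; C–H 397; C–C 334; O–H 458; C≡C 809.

Reaction 1, by 3779 kJ

Reaction 1:
  Bonds broken (reactants):
    C–C: 2 × 334 = 668
    C–H: 12 × 397 = 4764
    C=C: 2 × 607 = 1214
    O=O: 9 × 504 = 4536
    Σ(broken) = 11182 kJ
  Bonds formed (products):
    C=O: 12 × 810 = 9720
    O–H: 12 × 458 = 5496
    Σ(formed) = 15216 kJ
  ΔH_1 = 11182 − 15216 = −4034 kJ
Reaction 2:
  Bonds broken (reactants):
    C≡C: 1 × 809 = 809
    C–H: 2 × 397 = 794
    H–H: 2 × 429 = 858
    Σ(broken) = 2461 kJ
  Bonds formed (products):
    C–C: 1 × 334 = 334
    C–H: 6 × 397 = 2382
    Σ(formed) = 2716 kJ
  ΔH_2 = 2461 − 2716 = −255 kJ
ΔH_1 − ΔH_2 = −3779 kJ, so reaction 1 has the more negative ΔH; |ΔH_1 − ΔH_2| = 3779 kJ.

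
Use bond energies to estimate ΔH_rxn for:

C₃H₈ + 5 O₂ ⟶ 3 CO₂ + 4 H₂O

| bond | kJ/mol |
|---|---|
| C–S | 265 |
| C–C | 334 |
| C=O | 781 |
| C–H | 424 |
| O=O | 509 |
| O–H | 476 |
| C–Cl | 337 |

Bonds broken (reactants):
  C–C: 2 × 334 = 668
  C–H: 8 × 424 = 3392
  O=O: 5 × 509 = 2545
  Σ(broken) = 6605 kJ
Bonds formed (products):
  C=O: 6 × 781 = 4686
  O–H: 8 × 476 = 3808
  Σ(formed) = 8494 kJ
ΔH = Σ(broken) − Σ(formed) = 6605 − 8494 = −1889 kJ

ΔH ≈ −1889 kJ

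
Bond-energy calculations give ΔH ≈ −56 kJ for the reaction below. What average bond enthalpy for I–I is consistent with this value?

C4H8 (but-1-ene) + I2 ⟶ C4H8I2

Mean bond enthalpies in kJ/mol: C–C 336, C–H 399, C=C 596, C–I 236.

Let D be the I–I bond energy.
Σ(broken) = 2×336 + 8×399 + 1×596 + 1×D = 4460 + D
Σ(formed) = 3×336 + 8×399 + 2×236 = 4672
ΔH = Σ(broken) − Σ(formed) = (4460 + D) − (4672) = −212 + D
Setting this equal to −56 kJ gives D = 156 kJ/mol.

D(I–I) ≈ 156 kJ/mol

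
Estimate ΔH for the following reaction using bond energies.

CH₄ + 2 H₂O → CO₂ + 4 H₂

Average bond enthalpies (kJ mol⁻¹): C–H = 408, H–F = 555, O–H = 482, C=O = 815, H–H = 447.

Bonds broken (reactants):
  C–H: 4 × 408 = 1632
  O–H: 4 × 482 = 1928
  Σ(broken) = 3560 kJ
Bonds formed (products):
  C=O: 2 × 815 = 1630
  H–H: 4 × 447 = 1788
  Σ(formed) = 3418 kJ
ΔH = Σ(broken) − Σ(formed) = 3560 − 3418 = +142 kJ

ΔH ≈ +142 kJ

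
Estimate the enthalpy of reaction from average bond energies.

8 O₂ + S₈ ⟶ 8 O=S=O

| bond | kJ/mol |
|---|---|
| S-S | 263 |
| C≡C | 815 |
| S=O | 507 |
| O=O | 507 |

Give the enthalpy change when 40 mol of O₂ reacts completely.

Bonds broken (reactants):
  O=O: 8 × 507 = 4056
  S-S: 8 × 263 = 2104
  Σ(broken) = 6160 kJ
Bonds formed (products):
  S=O: 16 × 507 = 8112
  Σ(formed) = 8112 kJ
ΔH = Σ(broken) − Σ(formed) = 6160 − 8112 = −1952 kJ
For 5× the reaction as written: 5 × (−1952) = −9760 kJ

ΔH = −9760 kJ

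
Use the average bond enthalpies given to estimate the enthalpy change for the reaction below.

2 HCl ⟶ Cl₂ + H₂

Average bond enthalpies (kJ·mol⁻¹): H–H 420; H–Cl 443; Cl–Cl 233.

Bonds broken (reactants):
  H–Cl: 2 × 443 = 886
  Σ(broken) = 886 kJ
Bonds formed (products):
  Cl–Cl: 1 × 233 = 233
  H–H: 1 × 420 = 420
  Σ(formed) = 653 kJ
ΔH = Σ(broken) − Σ(formed) = 886 − 653 = +233 kJ

ΔH ≈ +233 kJ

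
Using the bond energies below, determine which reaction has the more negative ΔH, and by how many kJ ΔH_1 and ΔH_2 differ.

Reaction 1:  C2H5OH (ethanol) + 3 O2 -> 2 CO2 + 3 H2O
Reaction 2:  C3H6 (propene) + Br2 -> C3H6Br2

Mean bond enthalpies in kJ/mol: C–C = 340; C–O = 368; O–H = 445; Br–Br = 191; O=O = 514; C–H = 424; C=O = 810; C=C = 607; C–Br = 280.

Reaction 1, by 993 kJ

Reaction 1:
  Bonds broken (reactants):
    C–C: 1 × 340 = 340
    C–H: 5 × 424 = 2120
    C–O: 1 × 368 = 368
    O–H: 1 × 445 = 445
    O=O: 3 × 514 = 1542
    Σ(broken) = 4815 kJ
  Bonds formed (products):
    C=O: 4 × 810 = 3240
    O–H: 6 × 445 = 2670
    Σ(formed) = 5910 kJ
  ΔH_1 = 4815 − 5910 = −1095 kJ
Reaction 2:
  Bonds broken (reactants):
    Br–Br: 1 × 191 = 191
    C–C: 1 × 340 = 340
    C–H: 6 × 424 = 2544
    C=C: 1 × 607 = 607
    Σ(broken) = 3682 kJ
  Bonds formed (products):
    C–Br: 2 × 280 = 560
    C–C: 2 × 340 = 680
    C–H: 6 × 424 = 2544
    Σ(formed) = 3784 kJ
  ΔH_2 = 3682 − 3784 = −102 kJ
ΔH_1 − ΔH_2 = −993 kJ, so reaction 1 has the more negative ΔH; |ΔH_1 − ΔH_2| = 993 kJ.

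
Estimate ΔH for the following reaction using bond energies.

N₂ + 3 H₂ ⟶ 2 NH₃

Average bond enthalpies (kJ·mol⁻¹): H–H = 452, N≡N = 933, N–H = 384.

ΔH ≈ −15 kJ

Bonds broken (reactants):
  H–H: 3 × 452 = 1356
  N≡N: 1 × 933 = 933
  Σ(broken) = 2289 kJ
Bonds formed (products):
  N–H: 6 × 384 = 2304
  Σ(formed) = 2304 kJ
ΔH = Σ(broken) − Σ(formed) = 2289 − 2304 = −15 kJ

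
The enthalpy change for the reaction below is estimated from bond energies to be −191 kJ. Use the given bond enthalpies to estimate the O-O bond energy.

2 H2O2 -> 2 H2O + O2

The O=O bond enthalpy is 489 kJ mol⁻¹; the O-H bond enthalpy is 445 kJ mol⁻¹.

Let D be the O-O bond energy.
Σ(broken) = 4×445 + 2×D = 1780 + 2D
Σ(formed) = 4×445 + 1×489 = 2269
ΔH = Σ(broken) − Σ(formed) = (1780 + 2D) − (2269) = −489 + 2D
Setting this equal to −191 kJ gives 2D = 298, so D = 149 kJ/mol.

D(O-O) ≈ 149 kJ/mol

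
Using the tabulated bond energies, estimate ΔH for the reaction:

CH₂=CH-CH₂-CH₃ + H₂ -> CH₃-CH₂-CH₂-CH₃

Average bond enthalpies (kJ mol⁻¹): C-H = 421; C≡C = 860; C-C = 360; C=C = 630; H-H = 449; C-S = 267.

ΔH ≈ −123 kJ

Bonds broken (reactants):
  C-C: 2 × 360 = 720
  C-H: 8 × 421 = 3368
  C=C: 1 × 630 = 630
  H-H: 1 × 449 = 449
  Σ(broken) = 5167 kJ
Bonds formed (products):
  C-C: 3 × 360 = 1080
  C-H: 10 × 421 = 4210
  Σ(formed) = 5290 kJ
ΔH = Σ(broken) − Σ(formed) = 5167 − 5290 = −123 kJ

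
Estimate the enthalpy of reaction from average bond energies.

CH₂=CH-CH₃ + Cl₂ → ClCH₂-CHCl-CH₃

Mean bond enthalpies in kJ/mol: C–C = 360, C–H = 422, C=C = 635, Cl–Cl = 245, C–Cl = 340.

ΔH ≈ −160 kJ

Bonds broken (reactants):
  C–C: 1 × 360 = 360
  C–H: 6 × 422 = 2532
  C=C: 1 × 635 = 635
  Cl–Cl: 1 × 245 = 245
  Σ(broken) = 3772 kJ
Bonds formed (products):
  C–C: 2 × 360 = 720
  C–Cl: 2 × 340 = 680
  C–H: 6 × 422 = 2532
  Σ(formed) = 3932 kJ
ΔH = Σ(broken) − Σ(formed) = 3772 − 3932 = −160 kJ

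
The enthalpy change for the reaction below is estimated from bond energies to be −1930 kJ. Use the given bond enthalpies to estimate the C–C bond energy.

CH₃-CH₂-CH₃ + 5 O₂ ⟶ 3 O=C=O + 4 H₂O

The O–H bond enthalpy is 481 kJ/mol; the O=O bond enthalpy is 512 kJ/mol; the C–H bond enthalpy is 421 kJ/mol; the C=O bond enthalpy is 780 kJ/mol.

Let D be the C–C bond energy.
Σ(broken) = 2×D + 8×421 + 5×512 = 5928 + 2D
Σ(formed) = 6×780 + 8×481 = 8528
ΔH = Σ(broken) − Σ(formed) = (5928 + 2D) − (8528) = −2600 + 2D
Setting this equal to −1930 kJ gives 2D = 670, so D = 335 kJ/mol.

D(C–C) ≈ 335 kJ/mol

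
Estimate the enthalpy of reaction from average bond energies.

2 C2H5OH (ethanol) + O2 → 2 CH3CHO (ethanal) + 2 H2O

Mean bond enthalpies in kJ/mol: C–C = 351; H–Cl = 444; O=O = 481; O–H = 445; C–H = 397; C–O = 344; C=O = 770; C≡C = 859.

Bonds broken (reactants):
  C–C: 2 × 351 = 702
  C–H: 10 × 397 = 3970
  C–O: 2 × 344 = 688
  O–H: 2 × 445 = 890
  O=O: 1 × 481 = 481
  Σ(broken) = 6731 kJ
Bonds formed (products):
  C–C: 2 × 351 = 702
  C–H: 8 × 397 = 3176
  C=O: 2 × 770 = 1540
  O–H: 4 × 445 = 1780
  Σ(formed) = 7198 kJ
ΔH = Σ(broken) − Σ(formed) = 6731 − 7198 = −467 kJ

ΔH ≈ −467 kJ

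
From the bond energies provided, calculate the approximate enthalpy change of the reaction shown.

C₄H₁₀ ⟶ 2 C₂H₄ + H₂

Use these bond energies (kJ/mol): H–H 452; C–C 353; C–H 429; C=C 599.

ΔH ≈ +267 kJ

Bonds broken (reactants):
  C–C: 3 × 353 = 1059
  C–H: 10 × 429 = 4290
  Σ(broken) = 5349 kJ
Bonds formed (products):
  C–H: 8 × 429 = 3432
  C=C: 2 × 599 = 1198
  H–H: 1 × 452 = 452
  Σ(formed) = 5082 kJ
ΔH = Σ(broken) − Σ(formed) = 5349 − 5082 = +267 kJ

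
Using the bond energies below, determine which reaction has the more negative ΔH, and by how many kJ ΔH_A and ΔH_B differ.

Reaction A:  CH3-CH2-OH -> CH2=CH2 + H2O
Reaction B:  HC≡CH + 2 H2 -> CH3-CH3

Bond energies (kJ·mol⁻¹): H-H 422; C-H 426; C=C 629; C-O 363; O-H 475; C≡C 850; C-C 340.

Reaction B, by 375 kJ

Reaction A:
  Bonds broken (reactants):
    C-C: 1 × 340 = 340
    C-H: 5 × 426 = 2130
    C-O: 1 × 363 = 363
    O-H: 1 × 475 = 475
    Σ(broken) = 3308 kJ
  Bonds formed (products):
    C-H: 4 × 426 = 1704
    C=C: 1 × 629 = 629
    O-H: 2 × 475 = 950
    Σ(formed) = 3283 kJ
  ΔH_A = 3308 − 3283 = +25 kJ
Reaction B:
  Bonds broken (reactants):
    C≡C: 1 × 850 = 850
    C-H: 2 × 426 = 852
    H-H: 2 × 422 = 844
    Σ(broken) = 2546 kJ
  Bonds formed (products):
    C-C: 1 × 340 = 340
    C-H: 6 × 426 = 2556
    Σ(formed) = 2896 kJ
  ΔH_B = 2546 − 2896 = −350 kJ
ΔH_A − ΔH_B = +375 kJ, so reaction B has the more negative ΔH; |ΔH_A − ΔH_B| = 375 kJ.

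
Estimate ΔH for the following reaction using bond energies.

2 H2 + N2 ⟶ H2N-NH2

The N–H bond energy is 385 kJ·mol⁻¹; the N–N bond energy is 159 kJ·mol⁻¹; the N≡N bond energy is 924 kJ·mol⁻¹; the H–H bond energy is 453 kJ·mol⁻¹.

ΔH ≈ +131 kJ

Bonds broken (reactants):
  H–H: 2 × 453 = 906
  N≡N: 1 × 924 = 924
  Σ(broken) = 1830 kJ
Bonds formed (products):
  N–H: 4 × 385 = 1540
  N–N: 1 × 159 = 159
  Σ(formed) = 1699 kJ
ΔH = Σ(broken) − Σ(formed) = 1830 − 1699 = +131 kJ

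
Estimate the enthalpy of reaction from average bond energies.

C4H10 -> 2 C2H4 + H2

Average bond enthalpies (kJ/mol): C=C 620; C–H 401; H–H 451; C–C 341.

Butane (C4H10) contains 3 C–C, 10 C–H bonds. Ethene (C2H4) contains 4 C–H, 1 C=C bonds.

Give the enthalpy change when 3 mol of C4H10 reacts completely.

ΔH = +402 kJ

Bonds broken (reactants):
  C–C: 3 × 341 = 1023
  C–H: 10 × 401 = 4010
  Σ(broken) = 5033 kJ
Bonds formed (products):
  C–H: 8 × 401 = 3208
  C=C: 2 × 620 = 1240
  H–H: 1 × 451 = 451
  Σ(formed) = 4899 kJ
ΔH = Σ(broken) − Σ(formed) = 5033 − 4899 = +134 kJ
For 3× the reaction as written: 3 × (+134) = +402 kJ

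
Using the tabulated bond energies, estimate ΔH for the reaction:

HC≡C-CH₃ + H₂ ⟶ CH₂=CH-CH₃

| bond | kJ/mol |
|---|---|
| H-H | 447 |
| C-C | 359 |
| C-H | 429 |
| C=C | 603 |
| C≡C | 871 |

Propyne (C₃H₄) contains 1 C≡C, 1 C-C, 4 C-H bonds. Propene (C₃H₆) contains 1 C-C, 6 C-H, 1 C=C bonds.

Bonds broken (reactants):
  C≡C: 1 × 871 = 871
  C-C: 1 × 359 = 359
  C-H: 4 × 429 = 1716
  H-H: 1 × 447 = 447
  Σ(broken) = 3393 kJ
Bonds formed (products):
  C-C: 1 × 359 = 359
  C-H: 6 × 429 = 2574
  C=C: 1 × 603 = 603
  Σ(formed) = 3536 kJ
ΔH = Σ(broken) − Σ(formed) = 3393 − 3536 = −143 kJ

ΔH ≈ −143 kJ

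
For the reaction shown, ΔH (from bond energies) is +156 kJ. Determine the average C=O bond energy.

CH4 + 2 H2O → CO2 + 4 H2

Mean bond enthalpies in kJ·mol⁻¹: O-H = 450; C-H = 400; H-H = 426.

Let D be the C=O bond energy.
Σ(broken) = 4×400 + 4×450 = 3400
Σ(formed) = 2×D + 4×426 = 1704 + 2D
ΔH = Σ(broken) − Σ(formed) = (3400) − (1704 + 2D) = +1696 − 2D
Setting this equal to +156 kJ gives 2D = 1540, so D = 770 kJ/mol.

D(C=O) ≈ 770 kJ/mol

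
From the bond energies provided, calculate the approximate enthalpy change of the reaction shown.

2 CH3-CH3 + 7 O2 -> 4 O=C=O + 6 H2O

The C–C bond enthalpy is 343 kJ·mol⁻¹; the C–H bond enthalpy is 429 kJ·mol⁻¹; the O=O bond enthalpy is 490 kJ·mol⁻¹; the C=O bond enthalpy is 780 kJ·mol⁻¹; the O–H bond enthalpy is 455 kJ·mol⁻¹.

ΔH ≈ −2436 kJ

Bonds broken (reactants):
  C–C: 2 × 343 = 686
  C–H: 12 × 429 = 5148
  O=O: 7 × 490 = 3430
  Σ(broken) = 9264 kJ
Bonds formed (products):
  C=O: 8 × 780 = 6240
  O–H: 12 × 455 = 5460
  Σ(formed) = 11700 kJ
ΔH = Σ(broken) − Σ(formed) = 9264 − 11700 = −2436 kJ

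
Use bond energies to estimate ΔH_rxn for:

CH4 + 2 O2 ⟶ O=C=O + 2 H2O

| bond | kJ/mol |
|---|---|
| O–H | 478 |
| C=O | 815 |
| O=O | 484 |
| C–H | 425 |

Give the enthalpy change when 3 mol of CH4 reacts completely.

ΔH = −2622 kJ

Bonds broken (reactants):
  C–H: 4 × 425 = 1700
  O=O: 2 × 484 = 968
  Σ(broken) = 2668 kJ
Bonds formed (products):
  C=O: 2 × 815 = 1630
  O–H: 4 × 478 = 1912
  Σ(formed) = 3542 kJ
ΔH = Σ(broken) − Σ(formed) = 2668 − 3542 = −874 kJ
For 3× the reaction as written: 3 × (−874) = −2622 kJ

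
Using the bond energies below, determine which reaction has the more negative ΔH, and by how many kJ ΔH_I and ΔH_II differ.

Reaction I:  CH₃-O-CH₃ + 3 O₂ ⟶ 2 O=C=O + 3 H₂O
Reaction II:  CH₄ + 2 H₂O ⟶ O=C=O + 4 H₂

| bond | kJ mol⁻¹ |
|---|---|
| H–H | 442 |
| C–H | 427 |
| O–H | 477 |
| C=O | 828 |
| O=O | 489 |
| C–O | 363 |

Reaction I:
  Bonds broken (reactants):
    C–H: 6 × 427 = 2562
    C–O: 2 × 363 = 726
    O=O: 3 × 489 = 1467
    Σ(broken) = 4755 kJ
  Bonds formed (products):
    C=O: 4 × 828 = 3312
    O–H: 6 × 477 = 2862
    Σ(formed) = 6174 kJ
  ΔH_I = 4755 − 6174 = −1419 kJ
Reaction II:
  Bonds broken (reactants):
    C–H: 4 × 427 = 1708
    O–H: 4 × 477 = 1908
    Σ(broken) = 3616 kJ
  Bonds formed (products):
    C=O: 2 × 828 = 1656
    H–H: 4 × 442 = 1768
    Σ(formed) = 3424 kJ
  ΔH_II = 3616 − 3424 = +192 kJ
ΔH_I − ΔH_II = −1611 kJ, so reaction I has the more negative ΔH; |ΔH_I − ΔH_II| = 1611 kJ.

Reaction I, by 1611 kJ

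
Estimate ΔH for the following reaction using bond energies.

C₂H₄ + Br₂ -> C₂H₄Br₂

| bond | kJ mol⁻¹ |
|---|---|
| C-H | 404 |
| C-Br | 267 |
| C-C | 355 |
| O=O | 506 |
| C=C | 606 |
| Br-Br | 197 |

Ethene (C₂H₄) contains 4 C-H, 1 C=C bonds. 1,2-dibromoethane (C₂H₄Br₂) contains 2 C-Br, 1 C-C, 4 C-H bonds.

Bonds broken (reactants):
  Br-Br: 1 × 197 = 197
  C-H: 4 × 404 = 1616
  C=C: 1 × 606 = 606
  Σ(broken) = 2419 kJ
Bonds formed (products):
  C-Br: 2 × 267 = 534
  C-C: 1 × 355 = 355
  C-H: 4 × 404 = 1616
  Σ(formed) = 2505 kJ
ΔH = Σ(broken) − Σ(formed) = 2419 − 2505 = −86 kJ

ΔH ≈ −86 kJ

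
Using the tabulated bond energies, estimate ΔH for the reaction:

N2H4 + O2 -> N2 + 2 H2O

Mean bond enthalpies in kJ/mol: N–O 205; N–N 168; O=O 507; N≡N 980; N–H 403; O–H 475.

Bonds broken (reactants):
  N–H: 4 × 403 = 1612
  N–N: 1 × 168 = 168
  O=O: 1 × 507 = 507
  Σ(broken) = 2287 kJ
Bonds formed (products):
  N≡N: 1 × 980 = 980
  O–H: 4 × 475 = 1900
  Σ(formed) = 2880 kJ
ΔH = Σ(broken) − Σ(formed) = 2287 − 2880 = −593 kJ

ΔH ≈ −593 kJ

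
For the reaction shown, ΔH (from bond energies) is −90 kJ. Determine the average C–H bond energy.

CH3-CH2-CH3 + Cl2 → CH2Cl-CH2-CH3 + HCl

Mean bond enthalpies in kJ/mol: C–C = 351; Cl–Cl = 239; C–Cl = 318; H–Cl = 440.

D(C–H) ≈ 429 kJ/mol

Let D be the C–H bond energy.
Σ(broken) = 2×351 + 8×D + 1×239 = 941 + 8D
Σ(formed) = 2×351 + 1×318 + 7×D + 1×440 = 1460 + 7D
ΔH = Σ(broken) − Σ(formed) = (941 + 8D) − (1460 + 7D) = −519 + D
Setting this equal to −90 kJ gives D = 429 kJ/mol.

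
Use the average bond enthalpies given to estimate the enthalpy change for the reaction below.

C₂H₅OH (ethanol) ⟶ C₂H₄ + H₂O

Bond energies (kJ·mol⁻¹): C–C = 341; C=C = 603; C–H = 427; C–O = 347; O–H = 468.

Bonds broken (reactants):
  C–C: 1 × 341 = 341
  C–H: 5 × 427 = 2135
  C–O: 1 × 347 = 347
  O–H: 1 × 468 = 468
  Σ(broken) = 3291 kJ
Bonds formed (products):
  C–H: 4 × 427 = 1708
  C=C: 1 × 603 = 603
  O–H: 2 × 468 = 936
  Σ(formed) = 3247 kJ
ΔH = Σ(broken) − Σ(formed) = 3291 − 3247 = +44 kJ

ΔH ≈ +44 kJ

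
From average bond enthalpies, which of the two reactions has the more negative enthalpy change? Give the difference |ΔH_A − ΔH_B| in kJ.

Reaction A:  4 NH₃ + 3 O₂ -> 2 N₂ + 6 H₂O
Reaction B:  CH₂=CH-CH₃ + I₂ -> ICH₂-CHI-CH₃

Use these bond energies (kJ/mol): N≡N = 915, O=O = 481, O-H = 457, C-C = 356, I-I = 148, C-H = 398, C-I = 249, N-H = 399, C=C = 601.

Reaction A:
  Bonds broken (reactants):
    N-H: 12 × 399 = 4788
    O=O: 3 × 481 = 1443
    Σ(broken) = 6231 kJ
  Bonds formed (products):
    N≡N: 2 × 915 = 1830
    O-H: 12 × 457 = 5484
    Σ(formed) = 7314 kJ
  ΔH_A = 6231 − 7314 = −1083 kJ
Reaction B:
  Bonds broken (reactants):
    C-C: 1 × 356 = 356
    C-H: 6 × 398 = 2388
    C=C: 1 × 601 = 601
    I-I: 1 × 148 = 148
    Σ(broken) = 3493 kJ
  Bonds formed (products):
    C-C: 2 × 356 = 712
    C-H: 6 × 398 = 2388
    C-I: 2 × 249 = 498
    Σ(formed) = 3598 kJ
  ΔH_B = 3493 − 3598 = −105 kJ
ΔH_A − ΔH_B = −978 kJ, so reaction A has the more negative ΔH; |ΔH_A − ΔH_B| = 978 kJ.

Reaction A, by 978 kJ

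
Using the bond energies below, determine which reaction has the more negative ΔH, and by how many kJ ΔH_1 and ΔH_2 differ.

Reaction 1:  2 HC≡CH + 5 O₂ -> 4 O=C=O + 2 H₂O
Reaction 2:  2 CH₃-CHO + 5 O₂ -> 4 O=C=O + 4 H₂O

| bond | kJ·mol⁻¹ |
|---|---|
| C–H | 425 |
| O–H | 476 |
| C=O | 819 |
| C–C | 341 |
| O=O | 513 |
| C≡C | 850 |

Reaction 1, by 416 kJ

Reaction 1:
  Bonds broken (reactants):
    C≡C: 2 × 850 = 1700
    C–H: 4 × 425 = 1700
    O=O: 5 × 513 = 2565
    Σ(broken) = 5965 kJ
  Bonds formed (products):
    C=O: 8 × 819 = 6552
    O–H: 4 × 476 = 1904
    Σ(formed) = 8456 kJ
  ΔH_1 = 5965 − 8456 = −2491 kJ
Reaction 2:
  Bonds broken (reactants):
    C–C: 2 × 341 = 682
    C–H: 8 × 425 = 3400
    C=O: 2 × 819 = 1638
    O=O: 5 × 513 = 2565
    Σ(broken) = 8285 kJ
  Bonds formed (products):
    C=O: 8 × 819 = 6552
    O–H: 8 × 476 = 3808
    Σ(formed) = 10360 kJ
  ΔH_2 = 8285 − 10360 = −2075 kJ
ΔH_1 − ΔH_2 = −416 kJ, so reaction 1 has the more negative ΔH; |ΔH_1 − ΔH_2| = 416 kJ.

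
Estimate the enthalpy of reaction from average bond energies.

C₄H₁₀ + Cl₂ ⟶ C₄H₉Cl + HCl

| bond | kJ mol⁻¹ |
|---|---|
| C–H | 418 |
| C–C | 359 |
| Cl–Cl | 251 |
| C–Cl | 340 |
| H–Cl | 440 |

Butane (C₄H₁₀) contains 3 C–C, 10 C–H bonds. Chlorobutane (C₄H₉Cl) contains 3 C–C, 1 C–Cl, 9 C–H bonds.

ΔH ≈ −111 kJ

Bonds broken (reactants):
  C–C: 3 × 359 = 1077
  C–H: 10 × 418 = 4180
  Cl–Cl: 1 × 251 = 251
  Σ(broken) = 5508 kJ
Bonds formed (products):
  C–C: 3 × 359 = 1077
  C–Cl: 1 × 340 = 340
  C–H: 9 × 418 = 3762
  H–Cl: 1 × 440 = 440
  Σ(formed) = 5619 kJ
ΔH = Σ(broken) − Σ(formed) = 5508 − 5619 = −111 kJ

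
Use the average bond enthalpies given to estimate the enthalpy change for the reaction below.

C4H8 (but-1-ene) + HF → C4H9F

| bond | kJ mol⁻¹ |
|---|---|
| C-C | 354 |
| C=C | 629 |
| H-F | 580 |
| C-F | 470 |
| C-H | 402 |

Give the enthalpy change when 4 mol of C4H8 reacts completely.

Bonds broken (reactants):
  C-C: 2 × 354 = 708
  C-H: 8 × 402 = 3216
  C=C: 1 × 629 = 629
  H-F: 1 × 580 = 580
  Σ(broken) = 5133 kJ
Bonds formed (products):
  C-C: 3 × 354 = 1062
  C-F: 1 × 470 = 470
  C-H: 9 × 402 = 3618
  Σ(formed) = 5150 kJ
ΔH = Σ(broken) − Σ(formed) = 5133 − 5150 = −17 kJ
For 4× the reaction as written: 4 × (−17) = −68 kJ

ΔH = −68 kJ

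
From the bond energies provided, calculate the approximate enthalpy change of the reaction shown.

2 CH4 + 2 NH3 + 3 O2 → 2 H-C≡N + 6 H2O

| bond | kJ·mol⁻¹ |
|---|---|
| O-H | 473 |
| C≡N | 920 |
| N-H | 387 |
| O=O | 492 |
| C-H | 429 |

Bonds broken (reactants):
  C-H: 8 × 429 = 3432
  N-H: 6 × 387 = 2322
  O=O: 3 × 492 = 1476
  Σ(broken) = 7230 kJ
Bonds formed (products):
  C≡N: 2 × 920 = 1840
  C-H: 2 × 429 = 858
  O-H: 12 × 473 = 5676
  Σ(formed) = 8374 kJ
ΔH = Σ(broken) − Σ(formed) = 7230 − 8374 = −1144 kJ

ΔH ≈ −1144 kJ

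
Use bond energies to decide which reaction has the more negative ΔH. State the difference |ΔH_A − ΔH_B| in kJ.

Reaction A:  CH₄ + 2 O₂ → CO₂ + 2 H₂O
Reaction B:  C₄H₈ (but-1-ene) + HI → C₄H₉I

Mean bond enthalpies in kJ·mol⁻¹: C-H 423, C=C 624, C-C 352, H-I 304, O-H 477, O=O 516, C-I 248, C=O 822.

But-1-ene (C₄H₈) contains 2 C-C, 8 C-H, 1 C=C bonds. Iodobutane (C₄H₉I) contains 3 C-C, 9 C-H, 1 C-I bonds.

Reaction A, by 733 kJ

Reaction A:
  Bonds broken (reactants):
    C-H: 4 × 423 = 1692
    O=O: 2 × 516 = 1032
    Σ(broken) = 2724 kJ
  Bonds formed (products):
    C=O: 2 × 822 = 1644
    O-H: 4 × 477 = 1908
    Σ(formed) = 3552 kJ
  ΔH_A = 2724 − 3552 = −828 kJ
Reaction B:
  Bonds broken (reactants):
    C-C: 2 × 352 = 704
    C-H: 8 × 423 = 3384
    C=C: 1 × 624 = 624
    H-I: 1 × 304 = 304
    Σ(broken) = 5016 kJ
  Bonds formed (products):
    C-C: 3 × 352 = 1056
    C-H: 9 × 423 = 3807
    C-I: 1 × 248 = 248
    Σ(formed) = 5111 kJ
  ΔH_B = 5016 − 5111 = −95 kJ
ΔH_A − ΔH_B = −733 kJ, so reaction A has the more negative ΔH; |ΔH_A − ΔH_B| = 733 kJ.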